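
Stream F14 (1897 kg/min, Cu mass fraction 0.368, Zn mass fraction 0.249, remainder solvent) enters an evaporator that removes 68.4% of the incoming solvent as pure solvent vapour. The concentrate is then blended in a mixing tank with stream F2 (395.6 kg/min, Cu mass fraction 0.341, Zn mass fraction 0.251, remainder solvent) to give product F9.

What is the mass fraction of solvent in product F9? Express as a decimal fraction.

Vapour removed = 0.684×0.383×1897 = 496.96 kg/min; concentrate = 1400 kg/min.
solvent reaching the mixer = 229.59 (from concentrate) + 395.6×0.408 = 390.99 kg/min.
Product flow = 1400 + 395.6 = 1795.6 kg/min; solvent fraction = 0.218.

0.218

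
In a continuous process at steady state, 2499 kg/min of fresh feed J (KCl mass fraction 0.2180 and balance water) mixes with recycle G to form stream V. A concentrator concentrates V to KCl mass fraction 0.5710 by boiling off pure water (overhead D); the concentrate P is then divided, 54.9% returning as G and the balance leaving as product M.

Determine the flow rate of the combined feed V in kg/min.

Overall KCl balance (none leaves overhead): KCl in fresh feed = KCl in product, i.e. 2499×0.218 = (1−0.549)·P·0.571.
P = 544.78/(0.571×0.451) = 2115.5 kg/min.
Recycle G = 0.549×2115.5 = 1161.4 kg/min.
Combined feed V = 2499 + 1161.4 = 3660.4 kg/min.

3660 kg/min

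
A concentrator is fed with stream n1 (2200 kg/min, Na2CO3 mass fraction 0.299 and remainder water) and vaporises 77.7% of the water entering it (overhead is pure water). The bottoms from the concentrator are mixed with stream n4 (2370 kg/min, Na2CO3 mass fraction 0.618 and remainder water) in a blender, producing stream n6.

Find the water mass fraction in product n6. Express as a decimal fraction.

0.371

Vapour removed = 0.777×0.701×2200 = 1198.3 kg/min; concentrate = 1001.7 kg/min.
water reaching the mixer = 343.91 (from concentrate) + 2370×0.382 = 1249.3 kg/min.
Product flow = 1001.7 + 2370 = 3371.7 kg/min; water fraction = 0.371.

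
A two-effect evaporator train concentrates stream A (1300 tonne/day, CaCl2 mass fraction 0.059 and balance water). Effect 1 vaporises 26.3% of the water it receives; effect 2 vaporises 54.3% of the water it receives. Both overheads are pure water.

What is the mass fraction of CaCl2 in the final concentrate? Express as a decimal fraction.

0.157

water in feed = 1300×0.941 = 1223.3 tonne/day.
After stage 1: water left = (1−0.263)×1223.3 = 901.57; stream total = 978.27 tonne/day.
After stage 2: water left = (1−0.543)×901.57 = 412.02; final concentrate = 488.72 tonne/day.
CaCl2 fraction = 76.7/488.72 = 0.157.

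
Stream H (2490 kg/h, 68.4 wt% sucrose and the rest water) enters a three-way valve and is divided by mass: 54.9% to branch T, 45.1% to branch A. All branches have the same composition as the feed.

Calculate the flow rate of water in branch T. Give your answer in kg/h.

432 kg/h

Branch T total = 0.549×2490 = 1367 kg/h.
water in T = 0.316×1367 = 431.98 kg/h.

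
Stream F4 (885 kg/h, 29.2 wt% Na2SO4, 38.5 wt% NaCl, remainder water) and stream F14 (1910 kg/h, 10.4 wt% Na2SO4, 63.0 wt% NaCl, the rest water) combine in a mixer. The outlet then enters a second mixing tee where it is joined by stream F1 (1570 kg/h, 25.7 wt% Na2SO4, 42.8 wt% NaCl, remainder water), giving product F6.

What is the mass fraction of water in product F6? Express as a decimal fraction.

0.2952

Overall, product flow = 4365 kg/h.
water in = 885×0.323 + 1910×0.266 + 1570×0.315 = 1288.5 kg/h.
water fraction in F6 = 0.2952.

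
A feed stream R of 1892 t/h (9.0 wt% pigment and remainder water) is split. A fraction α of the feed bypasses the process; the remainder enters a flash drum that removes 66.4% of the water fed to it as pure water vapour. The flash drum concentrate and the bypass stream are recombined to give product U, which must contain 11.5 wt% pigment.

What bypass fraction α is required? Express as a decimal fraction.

All 1892×0.090 = 170.28 t/h of pigment reaches U, so U = 170.28/0.115 = 1480.7 t/h and vapour = 411.3 t/h.
The evaporator receives (1−α)·1892 of feed at 0.910 water and removes 0.664 of that water:
0.664×0.910×(1−α)×1892 = 411.3
(1−α) = 411.3/1143.2 = 0.3598;  α = 0.6402.

0.640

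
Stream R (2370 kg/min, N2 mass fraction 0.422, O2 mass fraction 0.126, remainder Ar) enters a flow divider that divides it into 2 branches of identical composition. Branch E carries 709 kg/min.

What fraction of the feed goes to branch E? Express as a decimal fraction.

0.299

Fraction to E = 709/2370 = 0.2992.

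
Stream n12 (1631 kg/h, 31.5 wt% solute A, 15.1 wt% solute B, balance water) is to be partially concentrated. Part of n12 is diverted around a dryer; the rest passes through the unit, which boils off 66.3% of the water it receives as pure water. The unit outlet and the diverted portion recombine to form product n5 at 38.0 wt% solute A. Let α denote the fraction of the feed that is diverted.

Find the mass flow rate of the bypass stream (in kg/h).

All 1631×0.315 = 513.76 kg/h of solute A reaches n5, so n5 = 513.76/0.380 = 1352 kg/h and vapour = 278.99 kg/h.
The evaporator receives (1−α)·1631 of feed at 0.534 water and removes 0.663 of that water:
0.663×0.534×(1−α)×1631 = 278.99
(1−α) = 278.99/577.44 = 0.4831;  α = 0.5169.
Bypass flow = 0.5169×1631 = 843 kg/h.

843 kg/h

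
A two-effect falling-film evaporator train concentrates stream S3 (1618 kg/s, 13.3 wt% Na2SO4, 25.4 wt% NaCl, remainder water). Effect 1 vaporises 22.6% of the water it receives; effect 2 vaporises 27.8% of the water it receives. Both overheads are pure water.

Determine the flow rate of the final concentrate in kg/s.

water in feed = 1618×0.613 = 991.83 kg/s.
After stage 1: water left = (1−0.226)×991.83 = 767.68; stream total = 1393.8 kg/s.
After stage 2: water left = (1−0.278)×767.68 = 554.26; final concentrate = 1180.4 kg/s.

1180 kg/s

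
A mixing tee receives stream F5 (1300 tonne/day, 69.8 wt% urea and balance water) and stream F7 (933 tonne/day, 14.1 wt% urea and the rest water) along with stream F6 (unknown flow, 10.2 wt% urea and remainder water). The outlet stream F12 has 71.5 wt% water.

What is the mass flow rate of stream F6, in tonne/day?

2200 tonne/day

Let F6 be the unknown flow. Total out = 2233 + F6.
water balance: 1194 + 0.898·F6 = 0.715·(2233 + F6)
(0.898 − 0.715)·F6 = 0.715×2233 − 1194 = 402.55
F6 = 402.55 / 0.183 = 2199.7 tonne/day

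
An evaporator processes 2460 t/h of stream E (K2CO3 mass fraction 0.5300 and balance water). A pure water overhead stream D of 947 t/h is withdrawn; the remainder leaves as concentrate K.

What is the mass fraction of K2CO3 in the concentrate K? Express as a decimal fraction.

0.8617

K2CO3 is not removed: 2460×0.530 = 1303.8 t/h of K2CO3 enters K.
Concentrate = 2460 − 947 = 1513 t/h.
Mass fraction = 1303.8/1513 = 0.8617.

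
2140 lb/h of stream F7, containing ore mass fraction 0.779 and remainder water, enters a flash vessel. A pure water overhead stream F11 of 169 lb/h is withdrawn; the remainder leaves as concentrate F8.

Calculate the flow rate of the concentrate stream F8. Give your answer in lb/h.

Concentrate = 2140 − 169 = 1971 lb/h.

1971 lb/h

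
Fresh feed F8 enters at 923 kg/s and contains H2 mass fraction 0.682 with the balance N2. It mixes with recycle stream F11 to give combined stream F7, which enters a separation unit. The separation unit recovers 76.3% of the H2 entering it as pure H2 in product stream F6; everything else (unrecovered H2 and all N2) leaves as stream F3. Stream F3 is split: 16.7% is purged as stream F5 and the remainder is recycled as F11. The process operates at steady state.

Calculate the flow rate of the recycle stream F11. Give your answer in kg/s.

N2 enters only via F8 and leaves only via the purge: 923×0.318 = 0.167×(N2 in F3), and the separation unit passes all N2, so N2 in F7 = N2 in F3 = 1757.6 kg/s.
H2 in F7: m_A = 923×0.682 + (1−0.167)·(1−0.763)·m_A, so m_A = 629.49/0.8026 = 784.33 kg/s.
F3 = (1−0.763)×784.33 + 1757.6 = 1943.5 kg/s.
Recycle F11 = (1−0.167)×1943.5 = 1618.9 kg/s.

1619 kg/s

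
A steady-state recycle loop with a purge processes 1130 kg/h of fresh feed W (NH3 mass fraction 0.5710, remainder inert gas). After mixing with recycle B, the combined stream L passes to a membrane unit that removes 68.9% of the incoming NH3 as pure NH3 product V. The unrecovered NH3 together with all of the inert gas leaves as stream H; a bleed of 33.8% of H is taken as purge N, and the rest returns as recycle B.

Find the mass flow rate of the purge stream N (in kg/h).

570.2 kg/h

inert gas enters only via W and leaves only via the purge: 1130×0.429 = 0.338×(inert gas in H), and the membrane unit passes all inert gas, so inert gas in L = inert gas in H = 1434.2 kg/h.
NH3 in L: m_A = 1130×0.571 + (1−0.338)·(1−0.689)·m_A, so m_A = 645.23/0.7941 = 812.51 kg/h.
H = (1−0.689)×812.51 + 1434.2 = 1686.9 kg/h.
Purge N = 0.338×1686.9 = 570.18 kg/h.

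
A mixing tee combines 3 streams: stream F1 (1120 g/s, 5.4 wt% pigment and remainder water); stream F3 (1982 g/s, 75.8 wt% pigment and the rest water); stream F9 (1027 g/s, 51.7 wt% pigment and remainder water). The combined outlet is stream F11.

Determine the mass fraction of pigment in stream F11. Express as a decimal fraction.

Total flow out = 1120 + 1982 + 1027 = 4129 g/s.
pigment in = 1120×0.054 + 1982×0.758 + 1027×0.517 = 2093.8 g/s.
pigment mass fraction in F11 = 2093.8/4129 = 0.507.

0.507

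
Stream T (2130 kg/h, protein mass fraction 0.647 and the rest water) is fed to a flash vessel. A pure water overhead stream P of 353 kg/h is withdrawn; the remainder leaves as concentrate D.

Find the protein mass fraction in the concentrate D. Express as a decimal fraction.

protein is not removed: 2130×0.647 = 1378.1 kg/h of protein enters D.
Concentrate = 2130 − 353 = 1777 kg/h.
Mass fraction = 1378.1/1777 = 0.776.

0.776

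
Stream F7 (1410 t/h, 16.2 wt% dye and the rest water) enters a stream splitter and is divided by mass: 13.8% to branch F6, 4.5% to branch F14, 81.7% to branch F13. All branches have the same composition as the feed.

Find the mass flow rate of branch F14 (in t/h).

Branch F14 flow = 0.045×1410 = 63.45 t/h.

63.45 t/h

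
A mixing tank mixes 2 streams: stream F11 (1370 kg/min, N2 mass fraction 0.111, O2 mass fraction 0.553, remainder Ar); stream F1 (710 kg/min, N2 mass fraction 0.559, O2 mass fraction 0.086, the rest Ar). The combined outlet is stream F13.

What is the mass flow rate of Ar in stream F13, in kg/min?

712.4 kg/min

Ar out = Ar in = 1370×0.336 + 710×0.355 = 712.37 kg/min.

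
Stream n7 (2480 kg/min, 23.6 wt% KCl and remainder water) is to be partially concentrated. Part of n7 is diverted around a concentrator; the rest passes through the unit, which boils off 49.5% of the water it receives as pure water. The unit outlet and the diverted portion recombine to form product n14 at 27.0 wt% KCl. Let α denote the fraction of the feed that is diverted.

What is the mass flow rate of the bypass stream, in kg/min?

1654 kg/min

All 2480×0.236 = 585.28 kg/min of KCl reaches n14, so n14 = 585.28/0.270 = 2167.7 kg/min and vapour = 312.3 kg/min.
The evaporator receives (1−α)·2480 of feed at 0.764 water and removes 0.495 of that water:
0.495×0.764×(1−α)×2480 = 312.3
(1−α) = 312.3/937.89 = 0.3330;  α = 0.6670.
Bypass flow = 0.6670×2480 = 1654.2 kg/min.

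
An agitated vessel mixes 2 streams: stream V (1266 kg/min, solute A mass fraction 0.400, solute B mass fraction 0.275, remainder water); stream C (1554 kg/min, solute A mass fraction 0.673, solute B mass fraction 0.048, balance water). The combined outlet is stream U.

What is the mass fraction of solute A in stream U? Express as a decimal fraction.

0.550

Total flow out = 1266 + 1554 = 2820 kg/min.
solute A in = 1266×0.400 + 1554×0.673 = 1552.2 kg/min.
solute A mass fraction in U = 1552.2/2820 = 0.550.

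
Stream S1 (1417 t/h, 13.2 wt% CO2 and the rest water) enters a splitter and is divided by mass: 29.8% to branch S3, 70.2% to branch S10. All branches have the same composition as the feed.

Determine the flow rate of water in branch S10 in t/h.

863.4 t/h

Branch S10 total = 0.702×1417 = 994.73 t/h.
water in S10 = 0.868×994.73 = 863.43 t/h.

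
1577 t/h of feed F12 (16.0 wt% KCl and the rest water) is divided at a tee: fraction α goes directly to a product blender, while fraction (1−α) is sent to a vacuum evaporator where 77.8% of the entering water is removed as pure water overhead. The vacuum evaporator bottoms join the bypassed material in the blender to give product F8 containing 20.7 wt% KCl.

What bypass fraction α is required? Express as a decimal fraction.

0.653

All 1577×0.160 = 252.32 t/h of KCl reaches F8, so F8 = 252.32/0.207 = 1218.9 t/h and vapour = 358.06 t/h.
The evaporator receives (1−α)·1577 of feed at 0.840 water and removes 0.778 of that water:
0.778×0.840×(1−α)×1577 = 358.06
(1−α) = 358.06/1030.6 = 0.3474;  α = 0.6526.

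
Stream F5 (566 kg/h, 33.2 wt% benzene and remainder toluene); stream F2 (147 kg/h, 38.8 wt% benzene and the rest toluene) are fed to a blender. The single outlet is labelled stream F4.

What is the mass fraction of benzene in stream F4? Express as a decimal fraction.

Total flow out = 566 + 147 = 713 kg/h.
benzene in = 566×0.332 + 147×0.388 = 244.95 kg/h.
benzene mass fraction in F4 = 244.95/713 = 0.3435.

0.3435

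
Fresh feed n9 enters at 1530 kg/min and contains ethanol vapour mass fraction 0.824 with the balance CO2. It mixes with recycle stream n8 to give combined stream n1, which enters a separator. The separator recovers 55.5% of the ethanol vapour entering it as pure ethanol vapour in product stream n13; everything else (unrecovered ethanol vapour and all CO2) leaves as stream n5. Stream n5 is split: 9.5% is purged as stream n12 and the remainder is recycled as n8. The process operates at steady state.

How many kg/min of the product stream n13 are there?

ethanol vapour in n1: m_A = 1530×0.824 + (1−0.095)·(1−0.555)·m_A, so m_A = 1260.7/0.5973 = 2110.8 kg/min.
Product n13 = 0.555×2110.8 = 1171.5 kg/min.

1171 kg/min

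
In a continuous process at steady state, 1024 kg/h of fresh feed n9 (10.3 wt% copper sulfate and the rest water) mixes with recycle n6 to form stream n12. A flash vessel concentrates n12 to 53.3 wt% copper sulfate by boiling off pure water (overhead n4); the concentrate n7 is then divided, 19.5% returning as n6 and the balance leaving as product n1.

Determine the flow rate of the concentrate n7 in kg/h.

245.8 kg/h

Overall copper sulfate balance (none leaves overhead): copper sulfate in fresh feed = copper sulfate in product, i.e. 1024×0.103 = (1−0.195)·n7·0.533.
n7 = 105.47/(0.533×0.805) = 245.82 kg/h.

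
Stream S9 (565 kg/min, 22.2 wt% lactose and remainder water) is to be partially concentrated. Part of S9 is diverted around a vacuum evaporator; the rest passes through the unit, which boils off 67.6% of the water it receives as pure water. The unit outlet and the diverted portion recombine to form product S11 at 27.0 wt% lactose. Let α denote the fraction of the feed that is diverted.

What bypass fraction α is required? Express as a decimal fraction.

All 565×0.222 = 125.43 kg/min of lactose reaches S11, so S11 = 125.43/0.270 = 464.56 kg/min and vapour = 100.44 kg/min.
The evaporator receives (1−α)·565 of feed at 0.778 water and removes 0.676 of that water:
0.676×0.778×(1−α)×565 = 100.44
(1−α) = 100.44/297.15 = 0.3380;  α = 0.6620.

0.662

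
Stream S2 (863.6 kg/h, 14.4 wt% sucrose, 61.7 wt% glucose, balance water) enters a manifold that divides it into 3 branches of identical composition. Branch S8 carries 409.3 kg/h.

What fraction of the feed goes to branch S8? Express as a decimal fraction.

0.474

Fraction to S8 = 409.3/863.6 = 0.4739.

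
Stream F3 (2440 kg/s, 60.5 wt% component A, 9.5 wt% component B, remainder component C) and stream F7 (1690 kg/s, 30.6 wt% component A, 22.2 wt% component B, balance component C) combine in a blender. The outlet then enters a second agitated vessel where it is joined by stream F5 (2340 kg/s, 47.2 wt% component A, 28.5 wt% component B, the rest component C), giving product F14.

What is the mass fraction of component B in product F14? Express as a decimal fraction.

Overall, product flow = 6470 kg/s.
component B in = 2440×0.095 + 1690×0.222 + 2340×0.285 = 1273.9 kg/s.
component B fraction in F14 = 0.1969.

0.1969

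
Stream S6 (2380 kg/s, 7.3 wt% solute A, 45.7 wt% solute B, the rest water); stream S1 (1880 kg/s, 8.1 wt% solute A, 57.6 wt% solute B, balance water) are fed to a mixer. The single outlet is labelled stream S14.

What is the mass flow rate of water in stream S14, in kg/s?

1763 kg/s

water out = water in = 2380×0.470 + 1880×0.343 = 1763.4 kg/s.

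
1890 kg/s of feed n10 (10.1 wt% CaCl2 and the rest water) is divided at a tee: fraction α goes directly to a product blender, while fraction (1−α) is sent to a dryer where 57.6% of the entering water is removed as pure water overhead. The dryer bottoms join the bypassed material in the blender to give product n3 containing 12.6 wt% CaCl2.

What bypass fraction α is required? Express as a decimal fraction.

All 1890×0.101 = 190.89 kg/s of CaCl2 reaches n3, so n3 = 190.89/0.126 = 1515 kg/s and vapour = 375 kg/s.
The evaporator receives (1−α)·1890 of feed at 0.899 water and removes 0.576 of that water:
0.576×0.899×(1−α)×1890 = 375
(1−α) = 375/978.69 = 0.3832;  α = 0.6168.

0.617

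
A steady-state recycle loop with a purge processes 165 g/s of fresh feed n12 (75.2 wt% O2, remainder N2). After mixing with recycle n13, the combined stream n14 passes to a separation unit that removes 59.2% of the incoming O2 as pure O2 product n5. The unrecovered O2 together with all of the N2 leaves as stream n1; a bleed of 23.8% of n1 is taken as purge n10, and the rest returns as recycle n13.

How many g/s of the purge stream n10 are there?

58.4 g/s

N2 enters only via n12 and leaves only via the purge: 165×0.248 = 0.238×(N2 in n1), and the separation unit passes all N2, so N2 in n14 = N2 in n1 = 171.93 g/s.
O2 in n14: m_A = 165×0.752 + (1−0.238)·(1−0.592)·m_A, so m_A = 124.08/0.6891 = 180.06 g/s.
n1 = (1−0.592)×180.06 + 171.93 = 245.4 g/s.
Purge n10 = 0.238×245.4 = 58.405 g/s.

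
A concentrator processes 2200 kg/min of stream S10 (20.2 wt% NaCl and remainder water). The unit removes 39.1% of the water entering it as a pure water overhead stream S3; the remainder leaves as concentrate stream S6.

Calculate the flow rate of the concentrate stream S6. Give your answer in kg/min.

water entering = 2200×0.798 = 1755.6 kg/min; overhead removed = 0.391×1755.6 = 686.44 kg/min.
Concentrate = 2200 − 686.44 = 1513.6 kg/min.

1514 kg/min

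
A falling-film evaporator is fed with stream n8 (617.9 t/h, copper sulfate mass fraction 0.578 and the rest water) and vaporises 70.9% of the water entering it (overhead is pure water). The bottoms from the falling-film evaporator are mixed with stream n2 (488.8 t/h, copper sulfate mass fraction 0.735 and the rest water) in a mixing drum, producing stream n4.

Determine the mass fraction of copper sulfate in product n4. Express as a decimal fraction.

0.777

Vapour removed = 0.709×0.422×617.9 = 184.87 t/h; concentrate = 433.03 t/h.
copper sulfate reaching the mixer = 357.15 (from concentrate) + 488.8×0.735 = 716.41 t/h.
Product flow = 433.03 + 488.8 = 921.83 t/h; copper sulfate fraction = 0.777.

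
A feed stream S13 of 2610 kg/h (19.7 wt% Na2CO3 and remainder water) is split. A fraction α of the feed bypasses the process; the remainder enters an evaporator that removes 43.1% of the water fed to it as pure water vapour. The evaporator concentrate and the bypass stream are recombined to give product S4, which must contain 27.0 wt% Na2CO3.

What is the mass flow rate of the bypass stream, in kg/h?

571 kg/h

All 2610×0.197 = 514.17 kg/h of Na2CO3 reaches S4, so S4 = 514.17/0.270 = 1904.3 kg/h and vapour = 705.67 kg/h.
The evaporator receives (1−α)·2610 of feed at 0.803 water and removes 0.431 of that water:
0.431×0.803×(1−α)×2610 = 705.67
(1−α) = 705.67/903.3 = 0.7812;  α = 0.2188.
Bypass flow = 0.2188×2610 = 571.05 kg/h.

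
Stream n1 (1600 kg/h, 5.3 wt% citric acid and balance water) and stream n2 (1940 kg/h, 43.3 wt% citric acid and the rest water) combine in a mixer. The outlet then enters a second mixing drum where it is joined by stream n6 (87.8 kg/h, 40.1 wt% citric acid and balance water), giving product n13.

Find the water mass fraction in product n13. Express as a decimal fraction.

0.735

Overall, product flow = 3627.8 kg/h.
water in = 1600×0.947 + 1940×0.567 + 87.8×0.599 = 2667.8 kg/h.
water fraction in n13 = 0.735.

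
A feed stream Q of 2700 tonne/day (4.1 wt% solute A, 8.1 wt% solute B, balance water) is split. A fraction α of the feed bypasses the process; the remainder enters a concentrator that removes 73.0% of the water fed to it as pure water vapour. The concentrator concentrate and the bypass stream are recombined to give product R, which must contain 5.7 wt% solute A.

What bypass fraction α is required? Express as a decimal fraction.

0.562

All 2700×0.041 = 110.7 tonne/day of solute A reaches R, so R = 110.7/0.057 = 1942.1 tonne/day and vapour = 757.89 tonne/day.
The evaporator receives (1−α)·2700 of feed at 0.878 water and removes 0.730 of that water:
0.730×0.878×(1−α)×2700 = 757.89
(1−α) = 757.89/1730.5 = 0.4380;  α = 0.5620.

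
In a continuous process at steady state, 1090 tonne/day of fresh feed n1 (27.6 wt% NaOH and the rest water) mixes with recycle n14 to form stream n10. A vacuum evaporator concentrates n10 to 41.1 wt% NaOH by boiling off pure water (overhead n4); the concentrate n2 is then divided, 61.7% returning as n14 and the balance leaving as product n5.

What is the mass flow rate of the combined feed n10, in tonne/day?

2269 tonne/day

Overall NaOH balance (none leaves overhead): NaOH in fresh feed = NaOH in product, i.e. 1090×0.276 = (1−0.617)·n2·0.411.
n2 = 300.84/(0.411×0.383) = 1911.2 tonne/day.
Recycle n14 = 0.617×1911.2 = 1179.2 tonne/day.
Combined feed n10 = 1090 + 1179.2 = 2269.2 tonne/day.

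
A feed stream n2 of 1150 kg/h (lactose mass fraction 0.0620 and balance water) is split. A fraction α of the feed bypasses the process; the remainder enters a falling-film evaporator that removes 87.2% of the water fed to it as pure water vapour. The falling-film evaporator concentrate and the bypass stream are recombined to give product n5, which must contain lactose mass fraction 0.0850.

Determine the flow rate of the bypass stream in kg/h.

769.6 kg/h

All 1150×0.062 = 71.3 kg/h of lactose reaches n5, so n5 = 71.3/0.085 = 838.82 kg/h and vapour = 311.18 kg/h.
The evaporator receives (1−α)·1150 of feed at 0.938 water and removes 0.872 of that water:
0.872×0.938×(1−α)×1150 = 311.18
(1−α) = 311.18/940.63 = 0.3308;  α = 0.6692.
Bypass flow = 0.6692×1150 = 769.56 kg/h.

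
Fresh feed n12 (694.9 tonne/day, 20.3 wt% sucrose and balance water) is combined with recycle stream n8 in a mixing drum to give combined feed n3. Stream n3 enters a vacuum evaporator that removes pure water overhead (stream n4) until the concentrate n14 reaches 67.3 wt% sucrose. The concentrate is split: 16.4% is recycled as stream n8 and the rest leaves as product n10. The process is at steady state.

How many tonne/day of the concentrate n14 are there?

Overall sucrose balance (none leaves overhead): sucrose in fresh feed = sucrose in product, i.e. 694.9×0.203 = (1−0.164)·n14·0.673.
n14 = 141.06/(0.673×0.836) = 250.72 tonne/day.

250.7 tonne/day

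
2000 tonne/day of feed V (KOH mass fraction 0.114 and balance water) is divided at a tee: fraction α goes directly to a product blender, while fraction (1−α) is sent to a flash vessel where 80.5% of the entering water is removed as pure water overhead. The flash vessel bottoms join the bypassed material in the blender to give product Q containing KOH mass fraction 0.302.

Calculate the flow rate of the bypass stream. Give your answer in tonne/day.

All 2000×0.114 = 228 tonne/day of KOH reaches Q, so Q = 228/0.302 = 754.97 tonne/day and vapour = 1245 tonne/day.
The evaporator receives (1−α)·2000 of feed at 0.886 water and removes 0.805 of that water:
0.805×0.886×(1−α)×2000 = 1245
(1−α) = 1245/1426.5 = 0.8728;  α = 0.1272.
Bypass flow = 0.1272×2000 = 254.37 tonne/day.

254.4 tonne/day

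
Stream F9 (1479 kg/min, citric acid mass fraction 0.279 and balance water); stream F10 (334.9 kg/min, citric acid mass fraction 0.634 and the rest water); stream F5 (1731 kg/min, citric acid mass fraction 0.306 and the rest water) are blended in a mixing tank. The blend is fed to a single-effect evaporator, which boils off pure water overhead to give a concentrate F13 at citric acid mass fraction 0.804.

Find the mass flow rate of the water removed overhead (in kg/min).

citric acid entering = 1479×0.279 + 334.9×0.634 + 1731×0.306 = 1154.7 kg/min.
All citric acid reports to F13, so F13 = 1154.7/0.804 = 1436.1 kg/min.
Total feed = 3544.9 kg/min; overhead = 3544.9 − 1436.1 = 2108.8 kg/min.

2109 kg/min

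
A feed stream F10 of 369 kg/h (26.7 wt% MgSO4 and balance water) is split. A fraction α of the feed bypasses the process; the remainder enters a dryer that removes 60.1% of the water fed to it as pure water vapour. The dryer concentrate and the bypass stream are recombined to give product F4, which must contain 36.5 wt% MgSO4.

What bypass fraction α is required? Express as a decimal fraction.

All 369×0.267 = 98.523 kg/h of MgSO4 reaches F4, so F4 = 98.523/0.365 = 269.93 kg/h and vapour = 99.074 kg/h.
The evaporator receives (1−α)·369 of feed at 0.733 water and removes 0.601 of that water:
0.601×0.733×(1−α)×369 = 99.074
(1−α) = 99.074/162.56 = 0.6095;  α = 0.3905.

0.391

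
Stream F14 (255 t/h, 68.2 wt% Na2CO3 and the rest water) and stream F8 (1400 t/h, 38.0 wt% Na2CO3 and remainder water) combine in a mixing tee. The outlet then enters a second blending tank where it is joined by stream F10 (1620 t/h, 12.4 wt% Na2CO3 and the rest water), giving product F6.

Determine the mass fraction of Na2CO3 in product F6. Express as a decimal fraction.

0.2769

Overall, product flow = 3275 t/h.
Na2CO3 in = 255×0.682 + 1400×0.380 + 1620×0.124 = 906.79 t/h.
Na2CO3 fraction in F6 = 0.2769.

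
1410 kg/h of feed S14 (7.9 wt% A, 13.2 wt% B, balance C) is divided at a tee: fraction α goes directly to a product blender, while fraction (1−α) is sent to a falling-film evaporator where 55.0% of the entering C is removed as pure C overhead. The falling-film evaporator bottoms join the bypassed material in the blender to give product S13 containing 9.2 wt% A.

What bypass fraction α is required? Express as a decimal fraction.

All 1410×0.079 = 111.39 kg/h of A reaches S13, so S13 = 111.39/0.092 = 1210.8 kg/h and vapour = 199.24 kg/h.
The evaporator receives (1−α)·1410 of feed at 0.789 C and removes 0.550 of that C:
0.550×0.789×(1−α)×1410 = 199.24
(1−α) = 199.24/611.87 = 0.3256;  α = 0.6744.

0.674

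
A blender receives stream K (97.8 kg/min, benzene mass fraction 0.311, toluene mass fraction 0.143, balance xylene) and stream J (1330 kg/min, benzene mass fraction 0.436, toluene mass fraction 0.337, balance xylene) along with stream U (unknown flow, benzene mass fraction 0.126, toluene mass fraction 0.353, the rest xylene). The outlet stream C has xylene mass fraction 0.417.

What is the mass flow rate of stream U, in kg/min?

Let U be the unknown flow. Total out = 1427.8 + U.
xylene balance: 355.31 + 0.521·U = 0.417·(1427.8 + U)
(0.521 − 0.417)·U = 0.417×1427.8 − 355.31 = 240.08
U = 240.08 / 0.104 = 2308.5 kg/min

2308 kg/min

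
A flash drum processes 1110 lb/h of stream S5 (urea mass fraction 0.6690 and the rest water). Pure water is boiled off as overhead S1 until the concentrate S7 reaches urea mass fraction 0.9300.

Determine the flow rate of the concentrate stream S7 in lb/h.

urea is conserved: 1110×0.669 = 742.59 lb/h all reports to the concentrate.
Concentrate = 742.59/(target fraction) = 798.48 lb/h.

798.5 lb/h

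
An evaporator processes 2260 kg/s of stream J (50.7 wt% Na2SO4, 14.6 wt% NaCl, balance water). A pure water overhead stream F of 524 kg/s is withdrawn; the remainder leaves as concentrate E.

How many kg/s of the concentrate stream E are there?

Concentrate = 2260 − 524 = 1736 kg/s.

1736 kg/s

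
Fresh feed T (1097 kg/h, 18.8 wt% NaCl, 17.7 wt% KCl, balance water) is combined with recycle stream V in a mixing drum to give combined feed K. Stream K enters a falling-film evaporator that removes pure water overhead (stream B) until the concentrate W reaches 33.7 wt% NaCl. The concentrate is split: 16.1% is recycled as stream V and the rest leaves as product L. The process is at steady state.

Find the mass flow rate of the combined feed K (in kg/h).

Overall NaCl balance (none leaves overhead): NaCl in fresh feed = NaCl in product, i.e. 1097×0.188 = (1−0.161)·W·0.337.
W = 206.24/(0.337×0.839) = 729.41 kg/h.
Recycle V = 0.161×729.41 = 117.44 kg/h.
Combined feed K = 1097 + 117.44 = 1214.4 kg/h.

1214 kg/h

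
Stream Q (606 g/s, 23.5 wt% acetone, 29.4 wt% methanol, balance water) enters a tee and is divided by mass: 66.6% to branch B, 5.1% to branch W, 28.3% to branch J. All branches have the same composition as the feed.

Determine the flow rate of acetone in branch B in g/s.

Branch B total = 0.666×606 = 403.6 g/s.
acetone in B = 0.235×403.6 = 94.845 g/s.

94.85 g/s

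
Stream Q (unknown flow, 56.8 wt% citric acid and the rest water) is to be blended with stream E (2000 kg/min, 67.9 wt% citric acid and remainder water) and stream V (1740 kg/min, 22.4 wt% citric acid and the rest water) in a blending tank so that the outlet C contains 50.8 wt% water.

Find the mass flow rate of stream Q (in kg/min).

Let Q be the unknown flow. Total out = 3740 + Q.
water balance: 1992.2 + 0.432·Q = 0.508·(3740 + Q)
(0.432 − 0.508)·Q = 0.508×3740 − 1992.2 = -92.32
Q = -92.32 / -0.076 = 1214.7 kg/min

1215 kg/min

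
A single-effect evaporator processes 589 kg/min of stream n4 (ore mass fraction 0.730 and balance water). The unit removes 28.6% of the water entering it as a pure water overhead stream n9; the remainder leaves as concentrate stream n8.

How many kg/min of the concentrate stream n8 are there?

543.5 kg/min

water entering = 589×0.270 = 159.03 kg/min; overhead removed = 0.286×159.03 = 45.483 kg/min.
Concentrate = 589 − 45.483 = 543.52 kg/min.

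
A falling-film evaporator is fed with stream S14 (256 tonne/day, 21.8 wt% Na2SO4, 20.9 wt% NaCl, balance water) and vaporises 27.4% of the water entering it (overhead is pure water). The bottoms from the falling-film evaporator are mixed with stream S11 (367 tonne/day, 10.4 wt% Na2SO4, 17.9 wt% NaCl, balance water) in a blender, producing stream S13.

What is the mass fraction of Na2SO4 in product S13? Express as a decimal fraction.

0.1612

Vapour removed = 0.274×0.573×256 = 40.193 tonne/day; concentrate = 215.81 tonne/day.
Na2SO4 reaching the mixer = 55.808 (from concentrate) + 367×0.104 = 93.976 tonne/day.
Product flow = 215.81 + 367 = 582.81 tonne/day; Na2SO4 fraction = 0.1612.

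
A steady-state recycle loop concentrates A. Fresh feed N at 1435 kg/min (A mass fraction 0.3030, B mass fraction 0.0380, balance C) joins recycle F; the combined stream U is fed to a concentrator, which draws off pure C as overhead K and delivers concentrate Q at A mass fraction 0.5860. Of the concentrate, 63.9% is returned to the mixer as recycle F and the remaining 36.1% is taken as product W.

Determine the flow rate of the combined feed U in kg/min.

Overall A balance (none leaves overhead): A in fresh feed = A in product, i.e. 1435×0.303 = (1−0.639)·Q·0.586.
Q = 434.81/(0.586×0.361) = 2055.4 kg/min.
Recycle F = 0.639×2055.4 = 1313.4 kg/min.
Combined feed U = 1435 + 1313.4 = 2748.4 kg/min.

2748 kg/min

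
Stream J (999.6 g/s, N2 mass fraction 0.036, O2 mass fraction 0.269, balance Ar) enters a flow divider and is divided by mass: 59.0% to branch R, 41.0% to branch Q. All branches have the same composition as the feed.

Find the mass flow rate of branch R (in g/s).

Branch R flow = 0.590×999.6 = 589.76 g/s.

589.8 g/s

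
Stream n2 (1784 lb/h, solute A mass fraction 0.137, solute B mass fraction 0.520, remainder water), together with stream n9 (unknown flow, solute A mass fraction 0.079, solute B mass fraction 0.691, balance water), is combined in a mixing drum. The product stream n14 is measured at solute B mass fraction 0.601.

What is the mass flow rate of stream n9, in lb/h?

1606 lb/h

Let n9 be the unknown flow. Total out = 1784 + n9.
solute B balance: 927.68 + 0.691·n9 = 0.601·(1784 + n9)
(0.691 − 0.601)·n9 = 0.601×1784 − 927.68 = 144.5
n9 = 144.5 / 0.090 = 1605.6 lb/h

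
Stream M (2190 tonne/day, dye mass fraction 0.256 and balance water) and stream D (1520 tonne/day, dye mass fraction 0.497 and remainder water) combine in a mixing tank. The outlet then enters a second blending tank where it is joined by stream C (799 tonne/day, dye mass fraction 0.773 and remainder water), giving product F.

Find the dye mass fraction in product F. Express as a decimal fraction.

Overall, product flow = 4509 tonne/day.
dye in = 2190×0.256 + 1520×0.497 + 799×0.773 = 1933.7 tonne/day.
dye fraction in F = 0.429.

0.429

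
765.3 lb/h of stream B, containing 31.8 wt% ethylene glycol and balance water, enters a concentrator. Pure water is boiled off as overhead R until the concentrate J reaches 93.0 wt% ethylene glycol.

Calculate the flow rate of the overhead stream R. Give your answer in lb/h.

ethylene glycol is conserved: 765.3×0.318 = 243.37 lb/h all reports to the concentrate.
Concentrate = 243.37/(target fraction) = 261.68 lb/h.
Overhead = 765.3 − 261.68 = 503.62 lb/h.

503.6 lb/h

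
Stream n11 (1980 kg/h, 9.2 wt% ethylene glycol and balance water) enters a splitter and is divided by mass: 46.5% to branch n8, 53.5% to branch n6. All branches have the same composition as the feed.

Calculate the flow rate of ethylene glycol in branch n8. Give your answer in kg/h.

84.7 kg/h

Branch n8 total = 0.465×1980 = 920.7 kg/h.
ethylene glycol in n8 = 0.092×920.7 = 84.704 kg/h.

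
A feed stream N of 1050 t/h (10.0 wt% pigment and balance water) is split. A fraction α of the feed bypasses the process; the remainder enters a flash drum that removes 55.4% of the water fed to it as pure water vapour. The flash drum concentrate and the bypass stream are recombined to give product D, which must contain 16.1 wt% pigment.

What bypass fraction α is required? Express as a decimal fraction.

0.240

All 1050×0.100 = 105 t/h of pigment reaches D, so D = 105/0.161 = 652.17 t/h and vapour = 397.83 t/h.
The evaporator receives (1−α)·1050 of feed at 0.900 water and removes 0.554 of that water:
0.554×0.900×(1−α)×1050 = 397.83
(1−α) = 397.83/523.53 = 0.7599;  α = 0.2401.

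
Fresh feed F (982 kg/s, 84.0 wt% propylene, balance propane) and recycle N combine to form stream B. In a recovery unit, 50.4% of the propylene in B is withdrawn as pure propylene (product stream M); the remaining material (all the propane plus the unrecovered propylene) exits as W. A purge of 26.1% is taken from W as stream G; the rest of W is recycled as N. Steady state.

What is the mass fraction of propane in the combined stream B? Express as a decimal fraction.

propane enters only via F and leaves only via the purge: 982×0.160 = 0.261×(propane in W), and the recovery unit passes all propane, so propane in B = propane in W = 601.99 kg/s.
propylene in B: m_A = 982×0.840 + (1−0.261)·(1−0.504)·m_A, so m_A = 824.88/0.6335 = 1302.2 kg/s.
B = 1302.2 + 601.99 = 1904.2 kg/s.
propane fraction in B = 601.99/1904.2 = 0.3161.

0.3161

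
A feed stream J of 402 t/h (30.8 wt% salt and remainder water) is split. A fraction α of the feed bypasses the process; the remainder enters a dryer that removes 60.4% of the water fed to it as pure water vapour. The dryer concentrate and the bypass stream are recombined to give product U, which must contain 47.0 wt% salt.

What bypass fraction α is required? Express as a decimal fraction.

0.175

All 402×0.308 = 123.82 t/h of salt reaches U, so U = 123.82/0.470 = 263.44 t/h and vapour = 138.56 t/h.
The evaporator receives (1−α)·402 of feed at 0.692 water and removes 0.604 of that water:
0.604×0.692×(1−α)×402 = 138.56
(1−α) = 138.56/168.02 = 0.8247;  α = 0.1753.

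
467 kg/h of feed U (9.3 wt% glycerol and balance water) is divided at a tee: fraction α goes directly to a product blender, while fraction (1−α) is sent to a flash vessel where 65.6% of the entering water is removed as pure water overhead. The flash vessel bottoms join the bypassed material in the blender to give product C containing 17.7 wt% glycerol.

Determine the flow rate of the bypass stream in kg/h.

All 467×0.093 = 43.431 kg/h of glycerol reaches C, so C = 43.431/0.177 = 245.37 kg/h and vapour = 221.63 kg/h.
The evaporator receives (1−α)·467 of feed at 0.907 water and removes 0.656 of that water:
0.656×0.907×(1−α)×467 = 221.63
(1−α) = 221.63/277.86 = 0.7976;  α = 0.2024.
Bypass flow = 0.2024×467 = 94.512 kg/h.

94.51 kg/h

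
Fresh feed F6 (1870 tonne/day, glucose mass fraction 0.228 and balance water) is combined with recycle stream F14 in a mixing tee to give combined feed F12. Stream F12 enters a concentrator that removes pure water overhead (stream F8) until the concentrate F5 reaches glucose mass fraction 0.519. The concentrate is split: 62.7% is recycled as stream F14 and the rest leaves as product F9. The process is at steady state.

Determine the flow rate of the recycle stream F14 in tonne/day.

1381 tonne/day

Overall glucose balance (none leaves overhead): glucose in fresh feed = glucose in product, i.e. 1870×0.228 = (1−0.627)·F5·0.519.
F5 = 426.36/(0.519×0.373) = 2202.4 tonne/day.
Recycle F14 = 0.627×2202.4 = 1380.9 tonne/day.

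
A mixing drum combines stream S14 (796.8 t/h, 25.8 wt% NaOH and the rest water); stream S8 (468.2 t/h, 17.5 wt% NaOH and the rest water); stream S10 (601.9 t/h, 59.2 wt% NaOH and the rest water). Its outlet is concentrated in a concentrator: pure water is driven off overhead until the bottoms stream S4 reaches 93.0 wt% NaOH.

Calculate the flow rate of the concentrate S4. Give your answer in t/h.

NaOH entering = 796.8×0.258 + 468.2×0.175 + 601.9×0.592 = 643.83 t/h.
All NaOH reports to S4, so S4 = 643.83/0.930 = 692.29 t/h.

692.3 t/h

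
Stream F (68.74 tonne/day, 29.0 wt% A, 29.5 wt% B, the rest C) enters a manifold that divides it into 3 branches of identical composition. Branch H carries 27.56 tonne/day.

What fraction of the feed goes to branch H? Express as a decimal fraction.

0.401

Fraction to H = 27.56/68.74 = 0.4009.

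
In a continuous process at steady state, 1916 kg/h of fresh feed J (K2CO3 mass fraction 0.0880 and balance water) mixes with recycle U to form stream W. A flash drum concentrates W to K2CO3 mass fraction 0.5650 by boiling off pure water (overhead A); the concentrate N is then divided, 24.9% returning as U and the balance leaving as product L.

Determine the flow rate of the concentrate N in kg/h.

397.4 kg/h

Overall K2CO3 balance (none leaves overhead): K2CO3 in fresh feed = K2CO3 in product, i.e. 1916×0.088 = (1−0.249)·N·0.565.
N = 168.61/(0.565×0.751) = 397.37 kg/h.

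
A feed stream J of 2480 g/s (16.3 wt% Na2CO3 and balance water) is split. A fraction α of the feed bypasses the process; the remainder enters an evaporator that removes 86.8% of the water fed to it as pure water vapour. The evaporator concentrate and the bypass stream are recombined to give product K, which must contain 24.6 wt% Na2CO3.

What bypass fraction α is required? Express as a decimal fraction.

0.536

All 2480×0.163 = 404.24 g/s of Na2CO3 reaches K, so K = 404.24/0.246 = 1643.3 g/s and vapour = 836.75 g/s.
The evaporator receives (1−α)·2480 of feed at 0.837 water and removes 0.868 of that water:
0.868×0.837×(1−α)×2480 = 836.75
(1−α) = 836.75/1801.8 = 0.4644;  α = 0.5356.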